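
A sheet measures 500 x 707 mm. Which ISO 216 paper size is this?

Aspect ratio 707/500 ≈ 1.414 — close to the ISO √2 ≈ 1.414.
In the B-series (B0 = 1000 × 1414 mm): B2 = 500 × 707 mm.

B2 (500 × 707 mm)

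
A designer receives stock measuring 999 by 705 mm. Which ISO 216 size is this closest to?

Aspect ratio 999/705 ≈ 1.417 — close to the ISO √2 ≈ 1.414.
In the B-series (B0 = 1000 × 1414 mm): B1 = 707 × 1000 mm.
Off by 3 mm total — nearest standard size.

B1 (707 × 1000 mm)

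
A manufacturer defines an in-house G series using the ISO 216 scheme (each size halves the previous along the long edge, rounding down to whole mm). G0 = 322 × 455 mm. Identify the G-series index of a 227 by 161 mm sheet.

G0: 322 × 455 mm
G1: 227 × 322 mm
G2: 161 × 227 mm
G3: 113 × 161 mm
→ matches G2.

G2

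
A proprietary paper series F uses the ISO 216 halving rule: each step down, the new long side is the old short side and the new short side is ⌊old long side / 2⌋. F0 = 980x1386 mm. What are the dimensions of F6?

F1: ⌊1386/2⌋ × 980 = 693 × 980 mm
F2: ⌊980/2⌋ × 693 = 490 × 693 mm
F3: ⌊693/2⌋ × 490 = 346 × 490 mm
F4: ⌊490/2⌋ × 346 = 245 × 346 mm
F5: ⌊346/2⌋ × 245 = 173 × 245 mm
F6: ⌊245/2⌋ × 173 = 122 × 173 mm

122 × 173 mm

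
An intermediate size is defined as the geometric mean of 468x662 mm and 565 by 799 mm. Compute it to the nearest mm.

514 × 727 mm

Short side: √(468 · 565) = √264420 ≈ 514.2 → 514 mm
Long side: √(662 · 799) = √528938 ≈ 727.3 → 727 mm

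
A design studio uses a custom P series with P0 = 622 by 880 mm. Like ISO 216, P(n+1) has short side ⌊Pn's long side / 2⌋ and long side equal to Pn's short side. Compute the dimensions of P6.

P1: ⌊880/2⌋ × 622 = 440 × 622 mm
P2: ⌊622/2⌋ × 440 = 311 × 440 mm
P3: ⌊440/2⌋ × 311 = 220 × 311 mm
P4: ⌊311/2⌋ × 220 = 155 × 220 mm
P5: ⌊220/2⌋ × 155 = 110 × 155 mm
P6: ⌊155/2⌋ × 110 = 77 × 110 mm

77 × 110 mm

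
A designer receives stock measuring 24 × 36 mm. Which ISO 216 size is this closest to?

A10 (26 × 37 mm)

Aspect ratio 36/24 ≈ 1.500 (ISO target is √2 ≈ 1.414).
In the A-series (A0 area = 1 m²): A10 = 26 × 37 mm.
Off by 3 mm total — nearest standard size.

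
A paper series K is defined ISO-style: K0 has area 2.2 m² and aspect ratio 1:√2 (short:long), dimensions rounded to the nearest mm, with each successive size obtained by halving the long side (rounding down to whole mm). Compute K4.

311 × 441 mm

Let K0's short side be w mm. w · w√2 = 2.2 m² = 2,200,000 mm², so w ≈ 1247.3 mm and w√2 ≈ 1763.9 mm → K0 = 1247 × 1764 mm.
K1: ⌊1764/2⌋ × 1247 = 882 × 1247 mm
K2: ⌊1247/2⌋ × 882 = 623 × 882 mm
K3: ⌊882/2⌋ × 623 = 441 × 623 mm
K4: ⌊623/2⌋ × 441 = 311 × 441 mm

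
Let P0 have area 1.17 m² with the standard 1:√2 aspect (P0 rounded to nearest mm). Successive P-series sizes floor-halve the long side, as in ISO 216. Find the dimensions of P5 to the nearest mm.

160 × 227 mm

Let P0's short side be w mm. w · w√2 = 1.17 m² = 1,170,000 mm², so w ≈ 909.6 mm and w√2 ≈ 1286.3 mm → P0 = 910 × 1286 mm.
P1: ⌊1286/2⌋ × 910 = 643 × 910 mm
P2: ⌊910/2⌋ × 643 = 455 × 643 mm
P3: ⌊643/2⌋ × 455 = 321 × 455 mm
P4: ⌊455/2⌋ × 321 = 227 × 321 mm
P5: ⌊321/2⌋ × 227 = 160 × 227 mm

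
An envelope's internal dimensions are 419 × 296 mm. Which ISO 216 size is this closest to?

Aspect ratio 419/296 ≈ 1.416 — close to the ISO √2 ≈ 1.414.
In the A-series (A0 area = 1 m²): A3 = 297 × 420 mm.
Off by 2 mm total — nearest standard size.

A3 (297 × 420 mm)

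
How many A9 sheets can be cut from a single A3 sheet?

64

Each ISO step halves the sheet: 1 × A3 → 2 × A4 → 4 × A5 → 8 × A6 → …
From A3 to A9 is 6 halving steps: 2^6 = 64.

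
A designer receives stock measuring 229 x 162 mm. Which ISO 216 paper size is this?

Aspect ratio 229/162 ≈ 1.414 — close to the ISO √2 ≈ 1.414.
In the C-series (envelope sizes, between A and B): C5 = 162 × 229 mm.

C5 (162 × 229 mm)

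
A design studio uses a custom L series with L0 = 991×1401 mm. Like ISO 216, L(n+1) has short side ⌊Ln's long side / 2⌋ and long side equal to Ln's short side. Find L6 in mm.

123 × 175 mm

L1: ⌊1401/2⌋ × 991 = 700 × 991 mm
L2: ⌊991/2⌋ × 700 = 495 × 700 mm
L3: ⌊700/2⌋ × 495 = 350 × 495 mm
L4: ⌊495/2⌋ × 350 = 247 × 350 mm
L5: ⌊350/2⌋ × 247 = 175 × 247 mm
L6: ⌊247/2⌋ × 175 = 123 × 175 mm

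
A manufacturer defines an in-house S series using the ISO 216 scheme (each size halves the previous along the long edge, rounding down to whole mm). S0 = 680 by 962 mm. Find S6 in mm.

S1: ⌊962/2⌋ × 680 = 481 × 680 mm
S2: ⌊680/2⌋ × 481 = 340 × 481 mm
S3: ⌊481/2⌋ × 340 = 240 × 340 mm
S4: ⌊340/2⌋ × 240 = 170 × 240 mm
S5: ⌊240/2⌋ × 170 = 120 × 170 mm
S6: ⌊170/2⌋ × 120 = 85 × 120 mm

85 × 120 mm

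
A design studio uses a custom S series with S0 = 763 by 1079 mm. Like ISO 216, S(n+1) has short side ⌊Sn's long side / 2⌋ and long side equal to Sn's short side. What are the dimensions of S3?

269 × 381 mm

S1: ⌊1079/2⌋ × 763 = 539 × 763 mm
S2: ⌊763/2⌋ × 539 = 381 × 539 mm
S3: ⌊539/2⌋ × 381 = 269 × 381 mm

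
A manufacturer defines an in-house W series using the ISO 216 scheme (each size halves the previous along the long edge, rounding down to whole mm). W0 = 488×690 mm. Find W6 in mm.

61 × 86 mm

W1 = 345 × 488 mm (from W0 by 1 halving).
W2: ⌊488/2⌋ × 345 = 244 × 345 mm
W3: ⌊345/2⌋ × 244 = 172 × 244 mm
W4: ⌊244/2⌋ × 172 = 122 × 172 mm
W5: ⌊172/2⌋ × 122 = 86 × 122 mm
W6: ⌊122/2⌋ × 86 = 61 × 86 mm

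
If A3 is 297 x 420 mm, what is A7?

74 × 105 mm

A4: ⌊420/2⌋ × 297 = 210 × 297 mm
A5: ⌊297/2⌋ × 210 = 148 × 210 mm
A6: ⌊210/2⌋ × 148 = 105 × 148 mm
A7: ⌊148/2⌋ × 105 = 74 × 105 mm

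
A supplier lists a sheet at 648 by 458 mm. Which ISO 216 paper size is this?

Aspect ratio 648/458 ≈ 1.415 — close to the ISO √2 ≈ 1.414.
In the C-series (envelope sizes, between A and B): C2 = 458 × 648 mm.

C2 (458 × 648 mm)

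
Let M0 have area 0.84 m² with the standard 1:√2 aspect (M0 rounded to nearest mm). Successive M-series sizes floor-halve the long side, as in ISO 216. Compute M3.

Let M0's short side be w mm. w · w√2 = 0.84 m² = 840,000 mm², so w ≈ 770.7 mm and w√2 ≈ 1089.9 mm → M0 = 771 × 1090 mm.
M1: ⌊1090/2⌋ × 771 = 545 × 771 mm
M2: ⌊771/2⌋ × 545 = 385 × 545 mm
M3: ⌊545/2⌋ × 385 = 272 × 385 mm

272 × 385 mm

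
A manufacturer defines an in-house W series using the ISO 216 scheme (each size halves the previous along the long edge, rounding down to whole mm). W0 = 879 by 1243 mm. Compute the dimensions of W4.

219 × 310 mm

W1 = 621 × 879 mm (from W0 by 1 halving).
W2: ⌊879/2⌋ × 621 = 439 × 621 mm
W3: ⌊621/2⌋ × 439 = 310 × 439 mm
W4: ⌊439/2⌋ × 310 = 219 × 310 mm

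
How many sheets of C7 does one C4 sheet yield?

Each ISO step halves the sheet: 1 × C4 → 2 × C5 → 4 × C6 → 8 × C7
From C4 to C7 is 3 halving steps: 2^3 = 8.

8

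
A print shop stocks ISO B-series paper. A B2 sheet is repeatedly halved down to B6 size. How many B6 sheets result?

B2 = 500 × 707 mm; B6 = 125 × 176 mm.
Each halving step doubles the count; 4 steps from B2 to B6.
2^4 = 16.

16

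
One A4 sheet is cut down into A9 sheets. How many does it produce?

32

Each ISO step halves the sheet: 1 × A4 → 2 × A5 → 4 × A6 → 8 × A7 → …
From A4 to A9 is 5 halving steps: 2^5 = 32.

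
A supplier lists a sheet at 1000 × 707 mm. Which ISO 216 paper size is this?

B1 (707 × 1000 mm)

Aspect ratio 1000/707 ≈ 1.414 — close to the ISO √2 ≈ 1.414.
In the B-series (B0 = 1000 × 1414 mm): B1 = 707 × 1000 mm.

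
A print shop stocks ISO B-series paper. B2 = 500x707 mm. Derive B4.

250 × 353 mm

B3: ⌊707/2⌋ × 500 = 353 × 500 mm
B4: ⌊500/2⌋ × 353 = 250 × 353 mm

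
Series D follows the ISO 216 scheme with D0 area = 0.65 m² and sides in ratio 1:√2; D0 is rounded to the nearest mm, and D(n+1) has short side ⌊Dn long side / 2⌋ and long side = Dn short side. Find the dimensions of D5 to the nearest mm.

Let D0's short side be w mm. w · w√2 = 0.65 m² = 650,000 mm², so w ≈ 678.0 mm and w√2 ≈ 958.8 mm → D0 = 678 × 959 mm.
D1: ⌊959/2⌋ × 678 = 479 × 678 mm
D2: ⌊678/2⌋ × 479 = 339 × 479 mm
D3: ⌊479/2⌋ × 339 = 239 × 339 mm
D4: ⌊339/2⌋ × 239 = 169 × 239 mm
D5: ⌊239/2⌋ × 169 = 119 × 169 mm

119 × 169 mm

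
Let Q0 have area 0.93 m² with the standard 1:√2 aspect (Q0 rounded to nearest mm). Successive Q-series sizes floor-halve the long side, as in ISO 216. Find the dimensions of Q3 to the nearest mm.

286 × 405 mm

Let Q0's short side be w mm. w · w√2 = 0.93 m² = 930,000 mm², so w ≈ 810.9 mm and w√2 ≈ 1146.8 mm → Q0 = 811 × 1147 mm.
Q1: ⌊1147/2⌋ × 811 = 573 × 811 mm
Q2: ⌊811/2⌋ × 573 = 405 × 573 mm
Q3: ⌊573/2⌋ × 405 = 286 × 405 mm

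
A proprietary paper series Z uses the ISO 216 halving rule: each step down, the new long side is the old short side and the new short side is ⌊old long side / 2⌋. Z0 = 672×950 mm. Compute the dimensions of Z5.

Z1 = 475 × 672 mm (from Z0 by 1 halving).
Z2: ⌊672/2⌋ × 475 = 336 × 475 mm
Z3: ⌊475/2⌋ × 336 = 237 × 336 mm
Z4: ⌊336/2⌋ × 237 = 168 × 237 mm
Z5: ⌊237/2⌋ × 168 = 118 × 168 mm

118 × 168 mm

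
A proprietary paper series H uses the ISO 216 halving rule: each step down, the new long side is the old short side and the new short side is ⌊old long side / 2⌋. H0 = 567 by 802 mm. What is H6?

70 × 100 mm

H1: ⌊802/2⌋ × 567 = 401 × 567 mm
H2: ⌊567/2⌋ × 401 = 283 × 401 mm
H3: ⌊401/2⌋ × 283 = 200 × 283 mm
H4: ⌊283/2⌋ × 200 = 141 × 200 mm
H5: ⌊200/2⌋ × 141 = 100 × 141 mm
H6: ⌊141/2⌋ × 100 = 70 × 100 mm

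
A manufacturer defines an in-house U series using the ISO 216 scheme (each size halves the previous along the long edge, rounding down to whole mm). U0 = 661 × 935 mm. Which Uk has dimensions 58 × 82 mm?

U7

U0: 661 × 935 mm
U1: 467 × 661 mm
U2: 330 × 467 mm
U3: 233 × 330 mm
U4: 165 × 233 mm
U5: 116 × 165 mm
U6: 82 × 116 mm
U7: 58 × 82 mm
U8: 41 × 58 mm
→ matches U7.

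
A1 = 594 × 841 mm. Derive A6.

A2: ⌊841/2⌋ × 594 = 420 × 594 mm
A3: ⌊594/2⌋ × 420 = 297 × 420 mm
A4: ⌊420/2⌋ × 297 = 210 × 297 mm
A5: ⌊297/2⌋ × 210 = 148 × 210 mm
A6: ⌊210/2⌋ × 148 = 105 × 148 mm

105 × 148 mm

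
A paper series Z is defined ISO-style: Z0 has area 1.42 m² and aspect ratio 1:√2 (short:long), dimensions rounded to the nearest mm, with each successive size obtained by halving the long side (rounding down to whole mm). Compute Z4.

Let Z0's short side be w mm. w · w√2 = 1.42 m² = 1,420,000 mm², so w ≈ 1002.0 mm and w√2 ≈ 1417.1 mm → Z0 = 1002 × 1417 mm.
Z1: ⌊1417/2⌋ × 1002 = 708 × 1002 mm
Z2: ⌊1002/2⌋ × 708 = 501 × 708 mm
Z3: ⌊708/2⌋ × 501 = 354 × 501 mm
Z4: ⌊501/2⌋ × 354 = 250 × 354 mm

250 × 354 mm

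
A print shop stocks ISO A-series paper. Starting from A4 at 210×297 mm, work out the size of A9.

A5: ⌊297/2⌋ × 210 = 148 × 210 mm
A6: ⌊210/2⌋ × 148 = 105 × 148 mm
A7: ⌊148/2⌋ × 105 = 74 × 105 mm
A8: ⌊105/2⌋ × 74 = 52 × 74 mm
A9: ⌊74/2⌋ × 52 = 37 × 52 mm

37 × 52 mm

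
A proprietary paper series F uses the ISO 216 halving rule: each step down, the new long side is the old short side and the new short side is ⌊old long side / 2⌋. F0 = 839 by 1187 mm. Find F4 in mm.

209 × 296 mm

F1 = 593 × 839 mm (from F0 by 1 halving).
F2: ⌊839/2⌋ × 593 = 419 × 593 mm
F3: ⌊593/2⌋ × 419 = 296 × 419 mm
F4: ⌊419/2⌋ × 296 = 209 × 296 mm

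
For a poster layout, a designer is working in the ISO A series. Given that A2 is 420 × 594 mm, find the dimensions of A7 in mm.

74 × 105 mm

A3: ⌊594/2⌋ × 420 = 297 × 420 mm
A4: ⌊420/2⌋ × 297 = 210 × 297 mm
A5: ⌊297/2⌋ × 210 = 148 × 210 mm
A6: ⌊210/2⌋ × 148 = 105 × 148 mm
A7: ⌊148/2⌋ × 105 = 74 × 105 mm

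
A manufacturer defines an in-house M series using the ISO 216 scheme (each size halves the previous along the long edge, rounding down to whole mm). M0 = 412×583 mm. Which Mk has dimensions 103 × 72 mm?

M5

M0: 412 × 583 mm
M1: 291 × 412 mm
M2: 206 × 291 mm
M3: 145 × 206 mm
M4: 103 × 145 mm
M5: 72 × 103 mm
M6: 51 × 72 mm
→ matches M5.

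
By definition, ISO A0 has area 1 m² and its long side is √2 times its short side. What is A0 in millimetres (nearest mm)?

Let the short side be w mm. Then the long side is w√2 and w · w√2 = 10⁶ mm².
w² = 10⁶/√2, so w = 1000 / 2^(1/4) ≈ 840.9 mm; long side = 1000 · 2^(1/4) ≈ 1189.2 mm.

841 × 1189 mm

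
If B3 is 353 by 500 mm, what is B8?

62 × 88 mm

B4: ⌊500/2⌋ × 353 = 250 × 353 mm
B5: ⌊353/2⌋ × 250 = 176 × 250 mm
B6: ⌊250/2⌋ × 176 = 125 × 176 mm
B7: ⌊176/2⌋ × 125 = 88 × 125 mm
B8: ⌊125/2⌋ × 88 = 62 × 88 mm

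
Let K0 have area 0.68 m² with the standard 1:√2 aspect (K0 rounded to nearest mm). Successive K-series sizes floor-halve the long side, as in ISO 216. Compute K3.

Let K0's short side be w mm. w · w√2 = 0.68 m² = 680,000 mm², so w ≈ 693.4 mm and w√2 ≈ 980.6 mm → K0 = 693 × 981 mm.
K1: ⌊981/2⌋ × 693 = 490 × 693 mm
K2: ⌊693/2⌋ × 490 = 346 × 490 mm
K3: ⌊490/2⌋ × 346 = 245 × 346 mm

245 × 346 mm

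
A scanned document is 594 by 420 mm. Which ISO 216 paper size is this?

Aspect ratio 594/420 ≈ 1.414 — close to the ISO √2 ≈ 1.414.
In the A-series (A0 area = 1 m²): A2 = 420 × 594 mm.

A2 (420 × 594 mm)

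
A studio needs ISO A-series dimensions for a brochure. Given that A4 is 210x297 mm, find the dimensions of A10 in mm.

26 × 37 mm

A5: ⌊297/2⌋ × 210 = 148 × 210 mm
A6: ⌊210/2⌋ × 148 = 105 × 148 mm
A7: ⌊148/2⌋ × 105 = 74 × 105 mm
A8: ⌊105/2⌋ × 74 = 52 × 74 mm
A9: ⌊74/2⌋ × 52 = 37 × 52 mm
A10: ⌊52/2⌋ × 37 = 26 × 37 mm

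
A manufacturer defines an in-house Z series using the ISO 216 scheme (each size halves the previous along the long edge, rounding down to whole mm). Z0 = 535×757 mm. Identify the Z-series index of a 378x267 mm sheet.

Z0: 535 × 757 mm
Z1: 378 × 535 mm
Z2: 267 × 378 mm
Z3: 189 × 267 mm
→ matches Z2.

Z2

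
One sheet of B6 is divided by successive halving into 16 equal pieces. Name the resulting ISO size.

16 = 2^4, so 4 halving steps.
B6 → B7 → … → B10 after 4 steps.

B10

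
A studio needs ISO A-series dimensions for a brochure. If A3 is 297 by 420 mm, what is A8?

A4: ⌊420/2⌋ × 297 = 210 × 297 mm
A5: ⌊297/2⌋ × 210 = 148 × 210 mm
A6: ⌊210/2⌋ × 148 = 105 × 148 mm
A7: ⌊148/2⌋ × 105 = 74 × 105 mm
A8: ⌊105/2⌋ × 74 = 52 × 74 mm

52 × 74 mm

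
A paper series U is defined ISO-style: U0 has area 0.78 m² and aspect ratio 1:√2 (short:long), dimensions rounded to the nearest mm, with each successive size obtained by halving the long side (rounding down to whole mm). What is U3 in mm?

Let U0's short side be w mm. w · w√2 = 0.78 m² = 780,000 mm², so w ≈ 742.7 mm and w√2 ≈ 1050.3 mm → U0 = 743 × 1050 mm.
U1: ⌊1050/2⌋ × 743 = 525 × 743 mm
U2: ⌊743/2⌋ × 525 = 371 × 525 mm
U3: ⌊525/2⌋ × 371 = 262 × 371 mm

262 × 371 mm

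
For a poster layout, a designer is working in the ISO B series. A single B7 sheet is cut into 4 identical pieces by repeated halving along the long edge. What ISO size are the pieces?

B9

4 = 2^2, so 2 halving steps.
B7 → B8 → … → B9 after 2 steps.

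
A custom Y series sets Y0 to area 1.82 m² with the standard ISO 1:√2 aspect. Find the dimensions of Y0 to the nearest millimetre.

1134 × 1604 mm

Let the short side be w mm. Then w · w√2 = 1.82 m² = 1,820,000 mm².
w² = 1,820,000/√2, so w ≈ 1134.4 mm; long side = w√2 ≈ 1604.3 mm.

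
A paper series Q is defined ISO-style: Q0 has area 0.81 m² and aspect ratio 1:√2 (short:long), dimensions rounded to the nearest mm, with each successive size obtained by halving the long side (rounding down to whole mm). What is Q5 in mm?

Let Q0's short side be w mm. w · w√2 = 0.81 m² = 810,000 mm², so w ≈ 756.8 mm and w√2 ≈ 1070.3 mm → Q0 = 757 × 1070 mm.
Q1: ⌊1070/2⌋ × 757 = 535 × 757 mm
Q2: ⌊757/2⌋ × 535 = 378 × 535 mm
Q3: ⌊535/2⌋ × 378 = 267 × 378 mm
Q4: ⌊378/2⌋ × 267 = 189 × 267 mm
Q5: ⌊267/2⌋ × 189 = 133 × 189 mm

133 × 189 mm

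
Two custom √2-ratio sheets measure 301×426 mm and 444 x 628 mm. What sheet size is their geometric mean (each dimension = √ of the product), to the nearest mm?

366 × 517 mm

Short side: √(301 · 444) = √133644 ≈ 365.6 → 366 mm
Long side: √(426 · 628) = √267528 ≈ 517.2 → 517 mm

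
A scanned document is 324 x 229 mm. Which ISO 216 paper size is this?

C4 (229 × 324 mm)

Aspect ratio 324/229 ≈ 1.415 — close to the ISO √2 ≈ 1.414.
In the C-series (envelope sizes, between A and B): C4 = 229 × 324 mm.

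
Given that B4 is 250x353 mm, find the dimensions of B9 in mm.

44 × 62 mm

B5: ⌊353/2⌋ × 250 = 176 × 250 mm
B6: ⌊250/2⌋ × 176 = 125 × 176 mm
B7: ⌊176/2⌋ × 125 = 88 × 125 mm
B8: ⌊125/2⌋ × 88 = 62 × 88 mm
B9: ⌊88/2⌋ × 62 = 44 × 62 mm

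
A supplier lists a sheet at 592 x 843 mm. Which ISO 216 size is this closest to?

A1 (594 × 841 mm)

Aspect ratio 843/592 ≈ 1.424 — close to the ISO √2 ≈ 1.414.
In the A-series (A0 area = 1 m²): A1 = 594 × 841 mm.
Off by 4 mm total — nearest standard size.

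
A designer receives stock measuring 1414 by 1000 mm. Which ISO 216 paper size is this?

B0 (1000 × 1414 mm)

Aspect ratio 1414/1000 ≈ 1.414 — close to the ISO √2 ≈ 1.414.
In the B-series (B0 = 1000 × 1414 mm): B0 = 1000 × 1414 mm.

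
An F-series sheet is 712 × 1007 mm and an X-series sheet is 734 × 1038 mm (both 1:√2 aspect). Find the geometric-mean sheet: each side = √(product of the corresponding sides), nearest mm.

723 × 1022 mm

Short side: √(712 · 734) = √522608 ≈ 722.9 → 723 mm
Long side: √(1007 · 1038) = √1045266 ≈ 1022.4 → 1022 mm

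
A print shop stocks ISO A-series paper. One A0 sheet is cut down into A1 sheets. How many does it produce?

2

A0 = 841 × 1189 mm; A1 = 594 × 841 mm.
Each halving step doubles the count; 1 step from A0 to A1.
2^1 = 2.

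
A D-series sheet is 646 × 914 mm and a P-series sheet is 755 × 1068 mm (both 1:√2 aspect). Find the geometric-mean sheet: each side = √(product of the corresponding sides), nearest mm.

698 × 988 mm

Short side: √(646 · 755) = √487730 ≈ 698.4 → 698 mm
Long side: √(914 · 1068) = √976152 ≈ 988.0 → 988 mm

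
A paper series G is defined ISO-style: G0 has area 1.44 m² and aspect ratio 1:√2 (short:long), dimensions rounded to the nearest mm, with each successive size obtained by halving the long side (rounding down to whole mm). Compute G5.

Let G0's short side be w mm. w · w√2 = 1.44 m² = 1,440,000 mm², so w ≈ 1009.1 mm and w√2 ≈ 1427.0 mm → G0 = 1009 × 1427 mm.
G1: ⌊1427/2⌋ × 1009 = 713 × 1009 mm
G2: ⌊1009/2⌋ × 713 = 504 × 713 mm
G3: ⌊713/2⌋ × 504 = 356 × 504 mm
G4: ⌊504/2⌋ × 356 = 252 × 356 mm
G5: ⌊356/2⌋ × 252 = 178 × 252 mm

178 × 252 mm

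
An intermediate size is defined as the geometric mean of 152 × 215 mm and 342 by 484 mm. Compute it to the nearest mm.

Short side: √(152 · 342) = √51984 ≈ 228.0 → 228 mm
Long side: √(215 · 484) = √104060 ≈ 322.6 → 323 mm

228 × 323 mm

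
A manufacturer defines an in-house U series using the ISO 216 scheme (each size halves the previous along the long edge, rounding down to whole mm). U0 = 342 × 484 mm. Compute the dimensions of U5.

60 × 85 mm

U1: ⌊484/2⌋ × 342 = 242 × 342 mm
U2: ⌊342/2⌋ × 242 = 171 × 242 mm
U3: ⌊242/2⌋ × 171 = 121 × 171 mm
U4: ⌊171/2⌋ × 121 = 85 × 121 mm
U5: ⌊121/2⌋ × 85 = 60 × 85 mm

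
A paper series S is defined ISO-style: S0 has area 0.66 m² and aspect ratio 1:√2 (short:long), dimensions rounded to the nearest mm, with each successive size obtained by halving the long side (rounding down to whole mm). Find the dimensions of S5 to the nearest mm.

Let S0's short side be w mm. w · w√2 = 0.66 m² = 660,000 mm², so w ≈ 683.1 mm and w√2 ≈ 966.1 mm → S0 = 683 × 966 mm.
S1: ⌊966/2⌋ × 683 = 483 × 683 mm
S2: ⌊683/2⌋ × 483 = 341 × 483 mm
S3: ⌊483/2⌋ × 341 = 241 × 341 mm
S4: ⌊341/2⌋ × 241 = 170 × 241 mm
S5: ⌊241/2⌋ × 170 = 120 × 170 mm

120 × 170 mm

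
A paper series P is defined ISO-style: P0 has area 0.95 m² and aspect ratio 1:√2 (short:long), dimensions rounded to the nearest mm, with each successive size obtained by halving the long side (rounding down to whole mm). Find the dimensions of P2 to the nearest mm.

410 × 579 mm

Let P0's short side be w mm. w · w√2 = 0.95 m² = 950,000 mm², so w ≈ 819.6 mm and w√2 ≈ 1159.1 mm → P0 = 820 × 1159 mm.
P1: ⌊1159/2⌋ × 820 = 579 × 820 mm
P2: ⌊820/2⌋ × 579 = 410 × 579 mm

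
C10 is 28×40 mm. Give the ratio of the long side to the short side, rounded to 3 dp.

1.429

40 / 28 = 1.429
ISO 216 targets √2 ≈ 1.414; the +0.014 deviation is from mm rounding.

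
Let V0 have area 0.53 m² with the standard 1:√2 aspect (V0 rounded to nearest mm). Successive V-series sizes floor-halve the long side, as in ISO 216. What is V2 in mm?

Let V0's short side be w mm. w · w√2 = 0.53 m² = 530,000 mm², so w ≈ 612.2 mm and w√2 ≈ 865.8 mm → V0 = 612 × 866 mm.
V1: ⌊866/2⌋ × 612 = 433 × 612 mm
V2: ⌊612/2⌋ × 433 = 306 × 433 mm

306 × 433 mm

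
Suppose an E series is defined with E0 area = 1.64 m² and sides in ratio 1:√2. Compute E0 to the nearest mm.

Let the short side be w mm. Then w · w√2 = 1.64 m² = 1,640,000 mm².
w² = 1,640,000/√2, so w ≈ 1076.9 mm; long side = w√2 ≈ 1522.9 mm.

1077 × 1523 mm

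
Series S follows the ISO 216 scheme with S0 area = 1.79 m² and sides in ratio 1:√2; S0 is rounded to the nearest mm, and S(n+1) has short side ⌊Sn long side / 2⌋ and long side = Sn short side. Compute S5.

Let S0's short side be w mm. w · w√2 = 1.79 m² = 1,790,000 mm², so w ≈ 1125.0 mm and w√2 ≈ 1591.1 mm → S0 = 1125 × 1591 mm.
S1: ⌊1591/2⌋ × 1125 = 795 × 1125 mm
S2: ⌊1125/2⌋ × 795 = 562 × 795 mm
S3: ⌊795/2⌋ × 562 = 397 × 562 mm
S4: ⌊562/2⌋ × 397 = 281 × 397 mm
S5: ⌊397/2⌋ × 281 = 198 × 281 mm

198 × 281 mm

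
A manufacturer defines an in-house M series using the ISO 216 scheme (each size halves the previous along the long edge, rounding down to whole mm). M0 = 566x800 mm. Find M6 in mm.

70 × 100 mm

M1: ⌊800/2⌋ × 566 = 400 × 566 mm
M2: ⌊566/2⌋ × 400 = 283 × 400 mm
M3: ⌊400/2⌋ × 283 = 200 × 283 mm
M4: ⌊283/2⌋ × 200 = 141 × 200 mm
M5: ⌊200/2⌋ × 141 = 100 × 141 mm
M6: ⌊141/2⌋ × 100 = 70 × 100 mm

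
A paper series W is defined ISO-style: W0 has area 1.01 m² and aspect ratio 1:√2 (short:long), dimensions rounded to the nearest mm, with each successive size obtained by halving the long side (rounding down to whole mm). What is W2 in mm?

422 × 597 mm

Let W0's short side be w mm. w · w√2 = 1.01 m² = 1,010,000 mm², so w ≈ 845.1 mm and w√2 ≈ 1195.1 mm → W0 = 845 × 1195 mm.
W1: ⌊1195/2⌋ × 845 = 597 × 845 mm
W2: ⌊845/2⌋ × 597 = 422 × 597 mm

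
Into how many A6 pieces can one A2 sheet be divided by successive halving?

16

A2 = 420 × 594 mm; A6 = 105 × 148 mm.
Each halving step doubles the count; 4 steps from A2 to A6.
2^4 = 16.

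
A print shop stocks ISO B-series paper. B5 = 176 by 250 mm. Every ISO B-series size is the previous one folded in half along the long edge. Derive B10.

31 × 44 mm

B6: ⌊250/2⌋ × 176 = 125 × 176 mm
B7: ⌊176/2⌋ × 125 = 88 × 125 mm
B8: ⌊125/2⌋ × 88 = 62 × 88 mm
B9: ⌊88/2⌋ × 62 = 44 × 62 mm
B10: ⌊62/2⌋ × 44 = 31 × 44 mm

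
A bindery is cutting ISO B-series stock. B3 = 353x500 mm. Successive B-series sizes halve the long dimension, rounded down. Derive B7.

88 × 125 mm

B4: ⌊500/2⌋ × 353 = 250 × 353 mm
B5: ⌊353/2⌋ × 250 = 176 × 250 mm
B6: ⌊250/2⌋ × 176 = 125 × 176 mm
B7: ⌊176/2⌋ × 125 = 88 × 125 mm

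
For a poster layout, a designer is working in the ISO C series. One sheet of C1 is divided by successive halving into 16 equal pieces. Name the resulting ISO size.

16 = 2^4, so 4 halving steps.
C1 → C2 → … → C5 after 4 steps.

C5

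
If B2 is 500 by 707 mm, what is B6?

B3: ⌊707/2⌋ × 500 = 353 × 500 mm
B4: ⌊500/2⌋ × 353 = 250 × 353 mm
B5: ⌊353/2⌋ × 250 = 176 × 250 mm
B6: ⌊250/2⌋ × 176 = 125 × 176 mm

125 × 176 mm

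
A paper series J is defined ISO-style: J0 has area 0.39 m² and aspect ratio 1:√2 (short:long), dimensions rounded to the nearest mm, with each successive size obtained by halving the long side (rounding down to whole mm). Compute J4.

131 × 185 mm

Let J0's short side be w mm. w · w√2 = 0.39 m² = 390,000 mm², so w ≈ 525.1 mm and w√2 ≈ 742.7 mm → J0 = 525 × 743 mm.
J1: ⌊743/2⌋ × 525 = 371 × 525 mm
J2: ⌊525/2⌋ × 371 = 262 × 371 mm
J3: ⌊371/2⌋ × 262 = 185 × 262 mm
J4: ⌊262/2⌋ × 185 = 131 × 185 mm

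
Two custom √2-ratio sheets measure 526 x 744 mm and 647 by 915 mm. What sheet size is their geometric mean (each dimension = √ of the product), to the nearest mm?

Short side: √(526 · 647) = √340322 ≈ 583.4 → 583 mm
Long side: √(744 · 915) = √680760 ≈ 825.1 → 825 mm

583 × 825 mm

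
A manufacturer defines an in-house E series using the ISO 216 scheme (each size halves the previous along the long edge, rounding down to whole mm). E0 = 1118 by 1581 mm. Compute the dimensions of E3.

395 × 559 mm

E1: ⌊1581/2⌋ × 1118 = 790 × 1118 mm
E2: ⌊1118/2⌋ × 790 = 559 × 790 mm
E3: ⌊790/2⌋ × 559 = 395 × 559 mm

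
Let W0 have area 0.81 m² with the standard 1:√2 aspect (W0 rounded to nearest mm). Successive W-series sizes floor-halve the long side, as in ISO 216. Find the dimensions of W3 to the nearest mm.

267 × 378 mm

Let W0's short side be w mm. w · w√2 = 0.81 m² = 810,000 mm², so w ≈ 756.8 mm and w√2 ≈ 1070.3 mm → W0 = 757 × 1070 mm.
W1: ⌊1070/2⌋ × 757 = 535 × 757 mm
W2: ⌊757/2⌋ × 535 = 378 × 535 mm
W3: ⌊535/2⌋ × 378 = 267 × 378 mm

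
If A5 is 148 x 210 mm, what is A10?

26 × 37 mm

A6: ⌊210/2⌋ × 148 = 105 × 148 mm
A7: ⌊148/2⌋ × 105 = 74 × 105 mm
A8: ⌊105/2⌋ × 74 = 52 × 74 mm
A9: ⌊74/2⌋ × 52 = 37 × 52 mm
A10: ⌊52/2⌋ × 37 = 26 × 37 mm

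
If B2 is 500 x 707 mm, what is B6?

125 × 176 mm

B3: ⌊707/2⌋ × 500 = 353 × 500 mm
B4: ⌊500/2⌋ × 353 = 250 × 353 mm
B5: ⌊353/2⌋ × 250 = 176 × 250 mm
B6: ⌊250/2⌋ × 176 = 125 × 176 mm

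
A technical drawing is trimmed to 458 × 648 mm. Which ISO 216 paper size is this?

C2 (458 × 648 mm)

Aspect ratio 648/458 ≈ 1.415 — close to the ISO √2 ≈ 1.414.
In the C-series (envelope sizes, between A and B): C2 = 458 × 648 mm.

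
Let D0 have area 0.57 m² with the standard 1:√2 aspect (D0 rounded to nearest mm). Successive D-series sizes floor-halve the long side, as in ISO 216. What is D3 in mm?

Let D0's short side be w mm. w · w√2 = 0.57 m² = 570,000 mm², so w ≈ 634.9 mm and w√2 ≈ 897.8 mm → D0 = 635 × 898 mm.
D1: ⌊898/2⌋ × 635 = 449 × 635 mm
D2: ⌊635/2⌋ × 449 = 317 × 449 mm
D3: ⌊449/2⌋ × 317 = 224 × 317 mm

224 × 317 mm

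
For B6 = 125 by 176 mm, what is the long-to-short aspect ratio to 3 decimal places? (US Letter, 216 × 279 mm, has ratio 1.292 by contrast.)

1.408

176 / 125 = 1.408
ISO 216 targets √2 ≈ 1.414; the -0.006 deviation is from mm rounding.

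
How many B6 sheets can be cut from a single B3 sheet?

8

Each ISO step halves the sheet: 1 × B3 → 2 × B4 → 4 × B5 → 8 × B6
From B3 to B6 is 3 halving steps: 2^3 = 8.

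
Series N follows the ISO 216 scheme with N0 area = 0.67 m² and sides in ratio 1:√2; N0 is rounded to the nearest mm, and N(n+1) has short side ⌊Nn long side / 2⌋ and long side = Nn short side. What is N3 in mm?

243 × 344 mm

Let N0's short side be w mm. w · w√2 = 0.67 m² = 670,000 mm², so w ≈ 688.3 mm and w√2 ≈ 973.4 mm → N0 = 688 × 973 mm.
N1: ⌊973/2⌋ × 688 = 486 × 688 mm
N2: ⌊688/2⌋ × 486 = 344 × 486 mm
N3: ⌊486/2⌋ × 344 = 243 × 344 mm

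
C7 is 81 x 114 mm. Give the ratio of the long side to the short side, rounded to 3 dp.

1.407

114 / 81 = 1.407
ISO 216 targets √2 ≈ 1.414; the -0.007 deviation is from mm rounding.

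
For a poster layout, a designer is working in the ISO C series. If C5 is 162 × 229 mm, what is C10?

C6: ⌊229/2⌋ × 162 = 114 × 162 mm
C7: ⌊162/2⌋ × 114 = 81 × 114 mm
C8: ⌊114/2⌋ × 81 = 57 × 81 mm
C9: ⌊81/2⌋ × 57 = 40 × 57 mm
C10: ⌊57/2⌋ × 40 = 28 × 40 mm

28 × 40 mm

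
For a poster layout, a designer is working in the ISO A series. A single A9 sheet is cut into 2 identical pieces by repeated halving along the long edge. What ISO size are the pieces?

2 = 2^1, so 1 halving step.
A9 → A10 → … → A10 after 1 step.

A10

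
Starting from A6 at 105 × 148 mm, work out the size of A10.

26 × 37 mm

A7: ⌊148/2⌋ × 105 = 74 × 105 mm
A8: ⌊105/2⌋ × 74 = 52 × 74 mm
A9: ⌊74/2⌋ × 52 = 37 × 52 mm
A10: ⌊52/2⌋ × 37 = 26 × 37 mm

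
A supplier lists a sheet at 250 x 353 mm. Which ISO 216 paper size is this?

Aspect ratio 353/250 ≈ 1.412 — close to the ISO √2 ≈ 1.414.
In the B-series (B0 = 1000 × 1414 mm): B4 = 250 × 353 mm.

B4 (250 × 353 mm)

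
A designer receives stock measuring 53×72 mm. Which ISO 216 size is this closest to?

Aspect ratio 72/53 ≈ 1.358 (ISO target is √2 ≈ 1.414).
In the A-series (A0 area = 1 m²): A8 = 52 × 74 mm.
Off by 3 mm total — nearest standard size.

A8 (52 × 74 mm)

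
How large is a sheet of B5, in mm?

B0 = 1000 × 1414 mm (B0 has a 1000 mm short side, aspect 1:√2).
B1: ⌊1414/2⌋ × 1000 = 707 × 1000 mm
B2: ⌊1000/2⌋ × 707 = 500 × 707 mm
B3: ⌊707/2⌋ × 500 = 353 × 500 mm
B4: ⌊500/2⌋ × 353 = 250 × 353 mm
B5: ⌊353/2⌋ × 250 = 176 × 250 mm

176 × 250 mm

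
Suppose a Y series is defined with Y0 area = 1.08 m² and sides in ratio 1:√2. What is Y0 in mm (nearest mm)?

Let the short side be w mm. Then w · w√2 = 1.08 m² = 1,080,000 mm².
w² = 1,080,000/√2, so w ≈ 873.9 mm; long side = w√2 ≈ 1235.9 mm.

874 × 1236 mm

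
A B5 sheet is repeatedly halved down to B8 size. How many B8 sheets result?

Each ISO step halves the sheet: 1 × B5 → 2 × B6 → 4 × B7 → 8 × B8
From B5 to B8 is 3 halving steps: 2^3 = 8.

8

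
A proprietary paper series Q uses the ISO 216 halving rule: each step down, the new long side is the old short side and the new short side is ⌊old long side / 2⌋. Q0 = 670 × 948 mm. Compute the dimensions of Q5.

118 × 167 mm

Q1 = 474 × 670 mm (from Q0 by 1 halving).
Q2: ⌊670/2⌋ × 474 = 335 × 474 mm
Q3: ⌊474/2⌋ × 335 = 237 × 335 mm
Q4: ⌊335/2⌋ × 237 = 167 × 237 mm
Q5: ⌊237/2⌋ × 167 = 118 × 167 mm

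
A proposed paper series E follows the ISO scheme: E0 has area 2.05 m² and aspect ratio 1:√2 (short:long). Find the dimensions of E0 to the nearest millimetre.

1204 × 1703 mm

Let the short side be w mm. Then w · w√2 = 2.05 m² = 2,050,000 mm².
w² = 2,050,000/√2, so w ≈ 1204.0 mm; long side = w√2 ≈ 1702.7 mm.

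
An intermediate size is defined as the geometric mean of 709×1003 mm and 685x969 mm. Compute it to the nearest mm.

Short side: √(709 · 685) = √485665 ≈ 696.9 → 697 mm
Long side: √(1003 · 969) = √971907 ≈ 985.9 → 986 mm

697 × 986 mm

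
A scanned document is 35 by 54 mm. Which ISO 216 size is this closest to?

Aspect ratio 54/35 ≈ 1.543 (ISO target is √2 ≈ 1.414).
In the A-series (A0 area = 1 m²): A9 = 37 × 52 mm.
Off by 4 mm total — nearest standard size.

A9 (37 × 52 mm)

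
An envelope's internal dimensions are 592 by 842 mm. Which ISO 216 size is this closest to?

A1 (594 × 841 mm)

Aspect ratio 842/592 ≈ 1.422 — close to the ISO √2 ≈ 1.414.
In the A-series (A0 area = 1 m²): A1 = 594 × 841 mm.
Off by 3 mm total — nearest standard size.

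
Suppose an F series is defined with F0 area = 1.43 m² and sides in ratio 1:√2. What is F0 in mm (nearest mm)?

1006 × 1422 mm

Let the short side be w mm. Then w · w√2 = 1.43 m² = 1,430,000 mm².
w² = 1,430,000/√2, so w ≈ 1005.6 mm; long side = w√2 ≈ 1422.1 mm.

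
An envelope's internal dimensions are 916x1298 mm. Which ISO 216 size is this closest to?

C0 (917 × 1297 mm)

Aspect ratio 1298/916 ≈ 1.417 — close to the ISO √2 ≈ 1.414.
In the C-series (envelope sizes, between A and B): C0 = 917 × 1297 mm.
Off by 2 mm total — nearest standard size.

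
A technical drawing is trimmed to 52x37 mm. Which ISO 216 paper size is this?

Aspect ratio 52/37 ≈ 1.405 — close to the ISO √2 ≈ 1.414.
In the A-series (A0 area = 1 m²): A9 = 37 × 52 mm.

A9 (37 × 52 mm)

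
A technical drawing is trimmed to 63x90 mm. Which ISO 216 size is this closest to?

Aspect ratio 90/63 ≈ 1.429 — close to the ISO √2 ≈ 1.414.
In the B-series (B0 = 1000 × 1414 mm): B8 = 62 × 88 mm.
Off by 3 mm total — nearest standard size.

B8 (62 × 88 mm)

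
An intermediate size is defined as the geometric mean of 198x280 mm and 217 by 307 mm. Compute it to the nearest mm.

Short side: √(198 · 217) = √42966 ≈ 207.3 → 207 mm
Long side: √(280 · 307) = √85960 ≈ 293.2 → 293 mm

207 × 293 mm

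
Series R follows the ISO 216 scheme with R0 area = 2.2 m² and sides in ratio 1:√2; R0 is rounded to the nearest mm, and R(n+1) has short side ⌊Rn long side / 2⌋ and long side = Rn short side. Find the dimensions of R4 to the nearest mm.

311 × 441 mm

Let R0's short side be w mm. w · w√2 = 2.2 m² = 2,200,000 mm², so w ≈ 1247.3 mm and w√2 ≈ 1763.9 mm → R0 = 1247 × 1764 mm.
R1: ⌊1764/2⌋ × 1247 = 882 × 1247 mm
R2: ⌊1247/2⌋ × 882 = 623 × 882 mm
R3: ⌊882/2⌋ × 623 = 441 × 623 mm
R4: ⌊623/2⌋ × 441 = 311 × 441 mm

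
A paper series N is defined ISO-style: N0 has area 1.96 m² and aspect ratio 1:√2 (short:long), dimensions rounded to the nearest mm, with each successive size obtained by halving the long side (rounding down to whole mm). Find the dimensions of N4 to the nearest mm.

Let N0's short side be w mm. w · w√2 = 1.96 m² = 1,960,000 mm², so w ≈ 1177.3 mm and w√2 ≈ 1664.9 mm → N0 = 1177 × 1665 mm.
N1: ⌊1665/2⌋ × 1177 = 832 × 1177 mm
N2: ⌊1177/2⌋ × 832 = 588 × 832 mm
N3: ⌊832/2⌋ × 588 = 416 × 588 mm
N4: ⌊588/2⌋ × 416 = 294 × 416 mm

294 × 416 mm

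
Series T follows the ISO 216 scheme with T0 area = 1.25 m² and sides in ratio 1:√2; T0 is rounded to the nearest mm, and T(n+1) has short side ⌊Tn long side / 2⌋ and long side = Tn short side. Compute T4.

235 × 332 mm

Let T0's short side be w mm. w · w√2 = 1.25 m² = 1,250,000 mm², so w ≈ 940.2 mm and w√2 ≈ 1329.6 mm → T0 = 940 × 1330 mm.
T1: ⌊1330/2⌋ × 940 = 665 × 940 mm
T2: ⌊940/2⌋ × 665 = 470 × 665 mm
T3: ⌊665/2⌋ × 470 = 332 × 470 mm
T4: ⌊470/2⌋ × 332 = 235 × 332 mm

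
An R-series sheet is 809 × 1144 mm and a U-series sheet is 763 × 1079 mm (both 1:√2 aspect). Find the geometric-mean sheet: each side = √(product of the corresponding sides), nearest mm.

786 × 1111 mm

Short side: √(809 · 763) = √617267 ≈ 785.7 → 786 mm
Long side: √(1144 · 1079) = √1234376 ≈ 1111.0 → 1111 mm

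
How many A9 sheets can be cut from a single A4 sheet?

A4 = 210 × 297 mm; A9 = 37 × 52 mm.
Each halving step doubles the count; 5 steps from A4 to A9.
2^5 = 32.

32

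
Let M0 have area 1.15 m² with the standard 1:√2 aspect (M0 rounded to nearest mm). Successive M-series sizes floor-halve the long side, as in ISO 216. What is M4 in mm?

Let M0's short side be w mm. w · w√2 = 1.15 m² = 1,150,000 mm², so w ≈ 901.8 mm and w√2 ≈ 1275.3 mm → M0 = 902 × 1275 mm.
M1: ⌊1275/2⌋ × 902 = 637 × 902 mm
M2: ⌊902/2⌋ × 637 = 451 × 637 mm
M3: ⌊637/2⌋ × 451 = 318 × 451 mm
M4: ⌊451/2⌋ × 318 = 225 × 318 mm

225 × 318 mm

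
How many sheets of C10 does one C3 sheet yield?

Each ISO step halves the sheet: 1 × C3 → 2 × C4 → 4 × C5 → 8 × C6 → …
From C3 to C10 is 7 halving steps: 2^7 = 128.

128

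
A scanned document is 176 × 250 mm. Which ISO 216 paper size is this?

Aspect ratio 250/176 ≈ 1.420 — close to the ISO √2 ≈ 1.414.
In the B-series (B0 = 1000 × 1414 mm): B5 = 176 × 250 mm.

B5 (176 × 250 mm)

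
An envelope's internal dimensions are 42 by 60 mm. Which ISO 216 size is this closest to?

Aspect ratio 60/42 ≈ 1.429 — close to the ISO √2 ≈ 1.414.
In the B-series (B0 = 1000 × 1414 mm): B9 = 44 × 62 mm.
Off by 4 mm total — nearest standard size.

B9 (44 × 62 mm)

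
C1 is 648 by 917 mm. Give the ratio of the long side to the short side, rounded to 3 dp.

1.415

917 / 648 = 1.415
Matches √2 ≈ 1.414 — the ISO 216 defining ratio.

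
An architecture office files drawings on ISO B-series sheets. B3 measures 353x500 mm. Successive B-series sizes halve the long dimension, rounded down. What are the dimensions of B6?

B4: ⌊500/2⌋ × 353 = 250 × 353 mm
B5: ⌊353/2⌋ × 250 = 176 × 250 mm
B6: ⌊250/2⌋ × 176 = 125 × 176 mm

125 × 176 mm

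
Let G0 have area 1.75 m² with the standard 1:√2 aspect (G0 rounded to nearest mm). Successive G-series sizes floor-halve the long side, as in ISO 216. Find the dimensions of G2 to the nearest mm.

Let G0's short side be w mm. w · w√2 = 1.75 m² = 1,750,000 mm², so w ≈ 1112.4 mm and w√2 ≈ 1573.2 mm → G0 = 1112 × 1573 mm.
G1: ⌊1573/2⌋ × 1112 = 786 × 1112 mm
G2: ⌊1112/2⌋ × 786 = 556 × 786 mm

556 × 786 mm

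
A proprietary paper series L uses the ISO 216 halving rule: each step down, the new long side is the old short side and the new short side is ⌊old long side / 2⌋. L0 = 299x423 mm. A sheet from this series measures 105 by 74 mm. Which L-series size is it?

L4

L0: 299 × 423 mm
L1: 211 × 299 mm
L2: 149 × 211 mm
L3: 105 × 149 mm
L4: 74 × 105 mm
L5: 52 × 74 mm
→ matches L4.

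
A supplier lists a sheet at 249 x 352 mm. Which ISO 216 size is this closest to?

Aspect ratio 352/249 ≈ 1.414 — close to the ISO √2 ≈ 1.414.
In the B-series (B0 = 1000 × 1414 mm): B4 = 250 × 353 mm.
Off by 2 mm total — nearest standard size.

B4 (250 × 353 mm)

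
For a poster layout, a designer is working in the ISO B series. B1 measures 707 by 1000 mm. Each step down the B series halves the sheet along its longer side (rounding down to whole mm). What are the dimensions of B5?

B2: ⌊1000/2⌋ × 707 = 500 × 707 mm
B3: ⌊707/2⌋ × 500 = 353 × 500 mm
B4: ⌊500/2⌋ × 353 = 250 × 353 mm
B5: ⌊353/2⌋ × 250 = 176 × 250 mm

176 × 250 mm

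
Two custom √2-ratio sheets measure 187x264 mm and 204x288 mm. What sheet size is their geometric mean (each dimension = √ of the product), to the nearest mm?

195 × 276 mm

Short side: √(187 · 204) = √38148 ≈ 195.3 → 195 mm
Long side: √(264 · 288) = √76032 ≈ 275.7 → 276 mm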